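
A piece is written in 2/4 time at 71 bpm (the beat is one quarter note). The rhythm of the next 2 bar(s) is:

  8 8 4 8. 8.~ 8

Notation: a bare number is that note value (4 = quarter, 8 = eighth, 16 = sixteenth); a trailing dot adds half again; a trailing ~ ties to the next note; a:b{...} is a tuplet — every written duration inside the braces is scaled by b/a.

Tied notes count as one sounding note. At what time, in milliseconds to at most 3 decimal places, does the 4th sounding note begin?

note 4 onset = 2b = 1690.141ms

1. 0.0ms @ 0 + 422.535ms (1/2)
2. 422.535ms @ 1/2 + 422.535ms (1/2)
3. 845.07ms @ 1 + 845.07ms (1)
4. 1690.141ms @ 2 + 633.803ms (3/4)
5. 2323.944ms @ 11/4 + 1056.338ms (5/4)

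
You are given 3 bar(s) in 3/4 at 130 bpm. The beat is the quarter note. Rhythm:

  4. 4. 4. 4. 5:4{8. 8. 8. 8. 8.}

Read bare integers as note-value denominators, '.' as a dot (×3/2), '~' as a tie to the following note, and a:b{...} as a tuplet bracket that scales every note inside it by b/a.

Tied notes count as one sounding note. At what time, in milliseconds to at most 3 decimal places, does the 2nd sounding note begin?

1. 0.0ms @ 0 + 692.308ms (3/2)
2. 692.308ms @ 3/2 + 692.308ms (3/2)
3. 1384.615ms @ 3 + 692.308ms (3/2)
4. 2076.923ms @ 9/2 + 692.308ms (3/2)
5. 2769.231ms @ 6 + 276.923ms (3/5)
6. 3046.154ms @ 33/5 + 276.923ms (3/5)
7. 3323.077ms @ 36/5 + 276.923ms (3/5)
8. 3600.0ms @ 39/5 + 276.923ms (3/5)
9. 3876.923ms @ 42/5 + 276.923ms (3/5)

note 2 onset = 3/2b = 692.308ms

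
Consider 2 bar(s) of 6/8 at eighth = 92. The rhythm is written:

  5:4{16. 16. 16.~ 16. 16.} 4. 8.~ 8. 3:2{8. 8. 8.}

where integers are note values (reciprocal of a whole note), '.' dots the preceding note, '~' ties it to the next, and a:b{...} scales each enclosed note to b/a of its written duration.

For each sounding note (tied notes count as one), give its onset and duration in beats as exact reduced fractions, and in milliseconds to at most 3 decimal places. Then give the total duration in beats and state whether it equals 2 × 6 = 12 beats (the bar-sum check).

1) 0.0ms=0b +391.304ms=3/5b
2) 391.304ms=3/5b +391.304ms=3/5b
3) 782.609ms=6/5b +782.609ms=6/5b
4) 1565.217ms=12/5b +391.304ms=3/5b
5) 1956.522ms=3b +1956.522ms=3b
6) 3913.043ms=6b +1956.522ms=3b
7) 5869.565ms=9b +652.174ms=1b
8) 6521.739ms=10b +652.174ms=1b
9) 7173.913ms=11b +652.174ms=1b
Σ=12b of 12 (92bpm 6/8) — PASS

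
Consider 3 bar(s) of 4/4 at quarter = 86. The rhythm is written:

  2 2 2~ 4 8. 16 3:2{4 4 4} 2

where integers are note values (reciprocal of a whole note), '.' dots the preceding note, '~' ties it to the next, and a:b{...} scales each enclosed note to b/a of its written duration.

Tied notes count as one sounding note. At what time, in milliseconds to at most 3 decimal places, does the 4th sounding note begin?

1. 0.0ms @ 0 + 1395.349ms (2)
2. 1395.349ms @ 2 + 1395.349ms (2)
3. 2790.698ms @ 4 + 2093.023ms (3)
4. 4883.721ms @ 7 + 523.256ms (3/4)
5. 5406.977ms @ 31/4 + 174.419ms (1/4)
6. 5581.395ms @ 8 + 465.116ms (2/3)
7. 6046.512ms @ 26/3 + 465.116ms (2/3)
8. 6511.628ms @ 28/3 + 465.116ms (2/3)
9. 6976.744ms @ 10 + 1395.349ms (2)

note 4 onset = 7b = 4883.721ms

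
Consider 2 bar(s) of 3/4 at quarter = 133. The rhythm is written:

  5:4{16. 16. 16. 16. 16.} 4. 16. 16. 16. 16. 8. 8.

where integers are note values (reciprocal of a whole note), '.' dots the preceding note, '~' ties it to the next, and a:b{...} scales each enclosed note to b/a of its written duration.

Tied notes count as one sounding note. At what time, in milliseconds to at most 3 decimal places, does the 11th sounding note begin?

1. 0.0ms @ 0 + 135.338ms (3/10)
2. 135.338ms @ 3/10 + 135.338ms (3/10)
3. 270.677ms @ 3/5 + 135.338ms (3/10)
4. 406.015ms @ 9/10 + 135.338ms (3/10)
5. 541.353ms @ 6/5 + 135.338ms (3/10)
6. 676.692ms @ 3/2 + 676.692ms (3/2)
7. 1353.383ms @ 3 + 169.173ms (3/8)
8. 1522.556ms @ 27/8 + 169.173ms (3/8)
9. 1691.729ms @ 15/4 + 169.173ms (3/8)
10. 1860.902ms @ 33/8 + 169.173ms (3/8)
11. 2030.075ms @ 9/2 + 338.346ms (3/4)
12. 2368.421ms @ 21/4 + 338.346ms (3/4)

note 11 onset = 9/2b = 2030.075ms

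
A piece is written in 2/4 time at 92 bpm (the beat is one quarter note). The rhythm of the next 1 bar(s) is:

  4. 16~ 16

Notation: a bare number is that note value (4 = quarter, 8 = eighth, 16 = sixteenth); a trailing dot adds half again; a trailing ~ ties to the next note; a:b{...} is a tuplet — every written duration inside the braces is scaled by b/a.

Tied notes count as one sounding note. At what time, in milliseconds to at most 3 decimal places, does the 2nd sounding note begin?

note 2 onset = 3/2b = 978.261ms

1. 0.0ms @ 0 + 978.261ms (3/2)
2. 978.261ms @ 3/2 + 326.087ms (1/2)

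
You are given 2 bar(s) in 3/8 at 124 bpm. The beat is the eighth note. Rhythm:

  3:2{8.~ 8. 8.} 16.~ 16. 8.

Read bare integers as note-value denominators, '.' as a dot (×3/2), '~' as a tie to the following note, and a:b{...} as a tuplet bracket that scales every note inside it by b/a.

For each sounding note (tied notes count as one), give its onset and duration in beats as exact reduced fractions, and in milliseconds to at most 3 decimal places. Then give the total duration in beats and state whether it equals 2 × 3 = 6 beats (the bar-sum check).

1) 0.0ms=0b +967.742ms=2b
2) 967.742ms=2b +483.871ms=1b
3) 1451.613ms=3b +725.806ms=3/2b
4) 2177.419ms=9/2b +725.806ms=3/2b
Σ=6b of 6 (124bpm 3/8) — PASS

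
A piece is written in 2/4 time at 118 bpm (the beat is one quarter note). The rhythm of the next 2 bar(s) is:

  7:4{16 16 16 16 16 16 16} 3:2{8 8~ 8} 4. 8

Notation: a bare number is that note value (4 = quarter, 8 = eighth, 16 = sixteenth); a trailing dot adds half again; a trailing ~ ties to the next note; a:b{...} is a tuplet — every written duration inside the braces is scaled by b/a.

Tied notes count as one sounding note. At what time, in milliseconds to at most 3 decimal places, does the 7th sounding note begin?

1. 0.0ms @ 0 + 72.639ms (1/7)
2. 72.639ms @ 1/7 + 72.639ms (1/7)
3. 145.278ms @ 2/7 + 72.639ms (1/7)
4. 217.918ms @ 3/7 + 72.639ms (1/7)
5. 290.557ms @ 4/7 + 72.639ms (1/7)
6. 363.196ms @ 5/7 + 72.639ms (1/7)
7. 435.835ms @ 6/7 + 72.639ms (1/7)
8. 508.475ms @ 1 + 169.492ms (1/3)
9. 677.966ms @ 4/3 + 338.983ms (2/3)
10. 1016.949ms @ 2 + 762.712ms (3/2)
11. 1779.661ms @ 7/2 + 254.237ms (1/2)

note 7 onset = 6/7b = 435.835ms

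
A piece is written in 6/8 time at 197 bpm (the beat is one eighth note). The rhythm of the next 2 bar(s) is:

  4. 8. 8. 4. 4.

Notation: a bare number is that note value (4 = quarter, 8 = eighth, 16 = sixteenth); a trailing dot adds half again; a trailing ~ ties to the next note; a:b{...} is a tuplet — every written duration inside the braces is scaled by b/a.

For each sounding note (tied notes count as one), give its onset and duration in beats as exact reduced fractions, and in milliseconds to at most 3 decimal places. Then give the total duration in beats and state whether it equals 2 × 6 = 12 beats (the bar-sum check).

1) 0.0ms=0b +913.706ms=3b
2) 913.706ms=3b +456.853ms=3/2b
3) 1370.558ms=9/2b +456.853ms=3/2b
4) 1827.411ms=6b +913.706ms=3b
5) 2741.117ms=9b +913.706ms=3b
Σ=12b of 12 (197bpm 6/8) — PASS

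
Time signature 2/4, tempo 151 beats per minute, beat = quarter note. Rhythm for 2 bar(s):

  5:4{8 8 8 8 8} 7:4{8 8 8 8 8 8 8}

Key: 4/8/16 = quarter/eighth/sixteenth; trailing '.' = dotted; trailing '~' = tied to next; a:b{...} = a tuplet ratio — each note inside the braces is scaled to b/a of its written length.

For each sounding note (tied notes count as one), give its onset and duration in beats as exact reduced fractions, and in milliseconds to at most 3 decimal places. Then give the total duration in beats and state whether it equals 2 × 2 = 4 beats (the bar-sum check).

1) 0.0ms=0b +158.94ms=2/5b
2) 158.94ms=2/5b +158.94ms=2/5b
3) 317.881ms=4/5b +158.94ms=2/5b
4) 476.821ms=6/5b +158.94ms=2/5b
5) 635.762ms=8/5b +158.94ms=2/5b
6) 794.702ms=2b +113.529ms=2/7b
7) 908.231ms=16/7b +113.529ms=2/7b
8) 1021.76ms=18/7b +113.529ms=2/7b
9) 1135.289ms=20/7b +113.529ms=2/7b
10) 1248.817ms=22/7b +113.529ms=2/7b
11) 1362.346ms=24/7b +113.529ms=2/7b
12) 1475.875ms=26/7b +113.529ms=2/7b
Σ=4b of 4 (151bpm 2/4) — PASS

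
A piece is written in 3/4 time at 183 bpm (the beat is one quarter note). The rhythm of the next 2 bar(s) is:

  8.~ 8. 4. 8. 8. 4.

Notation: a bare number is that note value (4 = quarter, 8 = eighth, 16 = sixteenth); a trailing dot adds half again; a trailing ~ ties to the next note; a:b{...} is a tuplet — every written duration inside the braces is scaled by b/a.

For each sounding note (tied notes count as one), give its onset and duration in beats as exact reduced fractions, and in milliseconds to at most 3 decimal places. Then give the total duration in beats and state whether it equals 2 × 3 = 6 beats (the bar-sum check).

1) 0.0ms=0b +491.803ms=3/2b
2) 491.803ms=3/2b +491.803ms=3/2b
3) 983.607ms=3b +245.902ms=3/4b
4) 1229.508ms=15/4b +245.902ms=3/4b
5) 1475.41ms=9/2b +491.803ms=3/2b
Σ=6b of 6 (183bpm 3/4) — PASS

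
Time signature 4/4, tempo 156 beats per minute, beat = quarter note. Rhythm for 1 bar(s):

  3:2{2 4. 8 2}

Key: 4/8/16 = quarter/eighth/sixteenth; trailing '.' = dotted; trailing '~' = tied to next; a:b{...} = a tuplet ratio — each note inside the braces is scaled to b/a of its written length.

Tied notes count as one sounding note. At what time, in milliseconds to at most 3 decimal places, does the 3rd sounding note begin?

note 3 onset = 7/3b = 897.436ms

1. 0.0ms @ 0 + 512.821ms (4/3)
2. 512.821ms @ 4/3 + 384.615ms (1)
3. 897.436ms @ 7/3 + 128.205ms (1/3)
4. 1025.641ms @ 8/3 + 512.821ms (4/3)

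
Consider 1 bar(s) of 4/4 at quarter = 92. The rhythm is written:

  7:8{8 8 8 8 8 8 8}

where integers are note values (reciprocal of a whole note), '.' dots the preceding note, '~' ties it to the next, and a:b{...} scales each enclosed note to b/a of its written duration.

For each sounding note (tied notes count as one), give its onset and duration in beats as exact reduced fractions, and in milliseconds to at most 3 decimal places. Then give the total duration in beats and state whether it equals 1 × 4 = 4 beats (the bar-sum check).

1) 0.0ms=0b +372.671ms=4/7b
2) 372.671ms=4/7b +372.671ms=4/7b
3) 745.342ms=8/7b +372.671ms=4/7b
4) 1118.012ms=12/7b +372.671ms=4/7b
5) 1490.683ms=16/7b +372.671ms=4/7b
6) 1863.354ms=20/7b +372.671ms=4/7b
7) 2236.025ms=24/7b +372.671ms=4/7b
Σ=4b of 4 (92bpm 4/4) — PASS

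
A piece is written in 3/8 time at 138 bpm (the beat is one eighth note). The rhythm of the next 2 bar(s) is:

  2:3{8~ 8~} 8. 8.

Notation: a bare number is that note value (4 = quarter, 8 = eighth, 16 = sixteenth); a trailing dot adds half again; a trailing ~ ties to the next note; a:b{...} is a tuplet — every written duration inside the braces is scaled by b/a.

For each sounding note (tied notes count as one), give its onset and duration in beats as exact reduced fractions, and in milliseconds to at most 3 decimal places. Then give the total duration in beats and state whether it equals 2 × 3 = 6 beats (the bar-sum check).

1) 0.0ms=0b +1956.522ms=9/2b
2) 1956.522ms=9/2b +652.174ms=3/2b
Σ=6b of 6 (138bpm 3/8) — PASS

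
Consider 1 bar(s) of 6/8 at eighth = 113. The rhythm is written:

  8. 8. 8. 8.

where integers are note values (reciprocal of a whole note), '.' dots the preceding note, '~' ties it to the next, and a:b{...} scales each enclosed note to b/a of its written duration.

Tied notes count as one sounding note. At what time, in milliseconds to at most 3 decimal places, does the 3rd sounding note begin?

1. 0.0ms @ 0 + 796.46ms (3/2)
2. 796.46ms @ 3/2 + 796.46ms (3/2)
3. 1592.92ms @ 3 + 796.46ms (3/2)
4. 2389.381ms @ 9/2 + 796.46ms (3/2)

note 3 onset = 3b = 1592.92ms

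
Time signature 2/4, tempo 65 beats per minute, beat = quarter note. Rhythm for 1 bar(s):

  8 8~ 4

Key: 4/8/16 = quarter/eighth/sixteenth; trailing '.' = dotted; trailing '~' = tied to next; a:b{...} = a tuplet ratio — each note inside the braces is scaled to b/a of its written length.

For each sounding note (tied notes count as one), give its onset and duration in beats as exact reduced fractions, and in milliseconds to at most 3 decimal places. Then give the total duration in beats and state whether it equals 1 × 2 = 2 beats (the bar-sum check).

1) 0.0ms=0b +461.538ms=1/2b
2) 461.538ms=1/2b +1384.615ms=3/2b
Σ=2b of 2 (65bpm 2/4) — PASS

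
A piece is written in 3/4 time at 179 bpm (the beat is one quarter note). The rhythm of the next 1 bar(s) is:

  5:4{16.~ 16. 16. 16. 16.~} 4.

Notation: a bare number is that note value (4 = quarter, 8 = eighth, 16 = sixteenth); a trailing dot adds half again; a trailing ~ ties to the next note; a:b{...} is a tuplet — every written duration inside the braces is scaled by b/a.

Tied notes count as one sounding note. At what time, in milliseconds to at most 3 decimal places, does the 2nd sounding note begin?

note 2 onset = 3/5b = 201.117ms

1. 0.0ms @ 0 + 201.117ms (3/5)
2. 201.117ms @ 3/5 + 100.559ms (3/10)
3. 301.676ms @ 9/10 + 100.559ms (3/10)
4. 402.235ms @ 6/5 + 603.352ms (9/5)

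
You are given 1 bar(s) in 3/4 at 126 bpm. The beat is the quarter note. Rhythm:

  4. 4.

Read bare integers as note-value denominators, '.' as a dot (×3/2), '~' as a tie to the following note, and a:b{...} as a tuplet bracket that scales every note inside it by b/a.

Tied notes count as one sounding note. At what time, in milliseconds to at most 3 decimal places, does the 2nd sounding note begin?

note 2 onset = 3/2b = 714.286ms

1. 0.0ms @ 0 + 714.286ms (3/2)
2. 714.286ms @ 3/2 + 714.286ms (3/2)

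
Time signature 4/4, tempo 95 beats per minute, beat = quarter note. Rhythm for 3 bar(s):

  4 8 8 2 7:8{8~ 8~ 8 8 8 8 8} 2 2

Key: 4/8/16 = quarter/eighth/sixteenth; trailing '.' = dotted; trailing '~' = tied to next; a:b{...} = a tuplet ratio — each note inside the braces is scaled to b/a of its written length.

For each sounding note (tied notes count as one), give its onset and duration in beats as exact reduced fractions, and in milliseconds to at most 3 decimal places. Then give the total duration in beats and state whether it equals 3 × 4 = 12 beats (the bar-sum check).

1) 0.0ms=0b +631.579ms=1b
2) 631.579ms=1b +315.789ms=1/2b
3) 947.368ms=3/2b +315.789ms=1/2b
4) 1263.158ms=2b +1263.158ms=2b
5) 2526.316ms=4b +1082.707ms=12/7b
6) 3609.023ms=40/7b +360.902ms=4/7b
7) 3969.925ms=44/7b +360.902ms=4/7b
8) 4330.827ms=48/7b +360.902ms=4/7b
9) 4691.729ms=52/7b +360.902ms=4/7b
10) 5052.632ms=8b +1263.158ms=2b
11) 6315.789ms=10b +1263.158ms=2b
Σ=12b of 12 (95bpm 4/4) — PASS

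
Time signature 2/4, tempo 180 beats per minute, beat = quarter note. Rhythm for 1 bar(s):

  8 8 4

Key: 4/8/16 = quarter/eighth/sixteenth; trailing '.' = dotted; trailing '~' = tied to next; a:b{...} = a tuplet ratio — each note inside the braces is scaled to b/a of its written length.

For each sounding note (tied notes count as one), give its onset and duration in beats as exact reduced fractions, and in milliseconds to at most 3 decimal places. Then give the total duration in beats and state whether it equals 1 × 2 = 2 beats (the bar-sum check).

1) 0.0ms=0b +166.667ms=1/2b
2) 166.667ms=1/2b +166.667ms=1/2b
3) 333.333ms=1b +333.333ms=1b
Σ=2b of 2 (180bpm 2/4) — PASS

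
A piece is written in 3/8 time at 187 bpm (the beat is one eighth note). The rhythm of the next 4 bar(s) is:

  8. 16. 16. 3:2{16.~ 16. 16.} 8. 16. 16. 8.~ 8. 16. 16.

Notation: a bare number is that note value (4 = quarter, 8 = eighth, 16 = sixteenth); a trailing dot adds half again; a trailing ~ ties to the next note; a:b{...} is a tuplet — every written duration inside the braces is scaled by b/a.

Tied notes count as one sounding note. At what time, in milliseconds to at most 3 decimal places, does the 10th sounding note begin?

1. 0.0ms @ 0 + 481.283ms (3/2)
2. 481.283ms @ 3/2 + 240.642ms (3/4)
3. 721.925ms @ 9/4 + 240.642ms (3/4)
4. 962.567ms @ 3 + 320.856ms (1)
5. 1283.422ms @ 4 + 160.428ms (1/2)
6. 1443.85ms @ 9/2 + 481.283ms (3/2)
7. 1925.134ms @ 6 + 240.642ms (3/4)
8. 2165.775ms @ 27/4 + 240.642ms (3/4)
9. 2406.417ms @ 15/2 + 962.567ms (3)
10. 3368.984ms @ 21/2 + 240.642ms (3/4)
11. 3609.626ms @ 45/4 + 240.642ms (3/4)

note 10 onset = 21/2b = 3368.984ms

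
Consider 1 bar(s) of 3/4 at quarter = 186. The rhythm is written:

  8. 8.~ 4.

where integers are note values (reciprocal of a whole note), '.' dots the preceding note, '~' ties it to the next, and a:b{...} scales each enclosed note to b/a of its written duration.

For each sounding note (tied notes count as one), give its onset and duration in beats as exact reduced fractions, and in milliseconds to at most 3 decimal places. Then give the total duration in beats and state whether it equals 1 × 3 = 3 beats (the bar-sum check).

1) 0.0ms=0b +241.935ms=3/4b
2) 241.935ms=3/4b +725.806ms=9/4b
Σ=3b of 3 (186bpm 3/4) — PASS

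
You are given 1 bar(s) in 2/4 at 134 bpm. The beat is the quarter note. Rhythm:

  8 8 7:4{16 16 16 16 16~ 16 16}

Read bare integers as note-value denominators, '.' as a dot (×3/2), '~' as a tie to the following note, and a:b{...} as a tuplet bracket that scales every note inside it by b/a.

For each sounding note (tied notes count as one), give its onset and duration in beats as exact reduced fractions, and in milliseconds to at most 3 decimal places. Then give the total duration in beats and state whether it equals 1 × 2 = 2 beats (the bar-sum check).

1) 0.0ms=0b +223.881ms=1/2b
2) 223.881ms=1/2b +223.881ms=1/2b
3) 447.761ms=1b +63.966ms=1/7b
4) 511.727ms=8/7b +63.966ms=1/7b
5) 575.693ms=9/7b +63.966ms=1/7b
6) 639.659ms=10/7b +63.966ms=1/7b
7) 703.625ms=11/7b +127.932ms=2/7b
8) 831.557ms=13/7b +63.966ms=1/7b
Σ=2b of 2 (134bpm 2/4) — PASS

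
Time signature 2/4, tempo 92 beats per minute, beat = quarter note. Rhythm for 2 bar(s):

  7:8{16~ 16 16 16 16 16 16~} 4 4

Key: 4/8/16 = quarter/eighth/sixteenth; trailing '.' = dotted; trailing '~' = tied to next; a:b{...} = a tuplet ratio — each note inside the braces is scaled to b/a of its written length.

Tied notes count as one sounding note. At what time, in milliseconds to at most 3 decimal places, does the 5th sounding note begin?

note 5 onset = 10/7b = 931.677ms

1. 0.0ms @ 0 + 372.671ms (4/7)
2. 372.671ms @ 4/7 + 186.335ms (2/7)
3. 559.006ms @ 6/7 + 186.335ms (2/7)
4. 745.342ms @ 8/7 + 186.335ms (2/7)
5. 931.677ms @ 10/7 + 186.335ms (2/7)
6. 1118.012ms @ 12/7 + 838.509ms (9/7)
7. 1956.522ms @ 3 + 652.174ms (1)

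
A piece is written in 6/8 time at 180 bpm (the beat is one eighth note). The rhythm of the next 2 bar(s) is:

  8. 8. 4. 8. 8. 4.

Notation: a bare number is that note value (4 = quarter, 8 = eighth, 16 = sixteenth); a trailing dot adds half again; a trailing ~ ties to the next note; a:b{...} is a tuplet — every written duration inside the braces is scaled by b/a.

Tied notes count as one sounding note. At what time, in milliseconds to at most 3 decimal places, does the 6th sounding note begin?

1. 0.0ms @ 0 + 500.0ms (3/2)
2. 500.0ms @ 3/2 + 500.0ms (3/2)
3. 1000.0ms @ 3 + 1000.0ms (3)
4. 2000.0ms @ 6 + 500.0ms (3/2)
5. 2500.0ms @ 15/2 + 500.0ms (3/2)
6. 3000.0ms @ 9 + 1000.0ms (3)

note 6 onset = 9b = 3000.0ms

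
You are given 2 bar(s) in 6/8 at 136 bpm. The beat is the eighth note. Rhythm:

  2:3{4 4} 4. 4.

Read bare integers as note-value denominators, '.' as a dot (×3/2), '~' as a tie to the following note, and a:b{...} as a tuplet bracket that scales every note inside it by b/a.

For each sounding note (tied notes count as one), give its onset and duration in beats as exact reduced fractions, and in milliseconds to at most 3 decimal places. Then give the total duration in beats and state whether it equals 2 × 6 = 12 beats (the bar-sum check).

1) 0.0ms=0b +1323.529ms=3b
2) 1323.529ms=3b +1323.529ms=3b
3) 2647.059ms=6b +1323.529ms=3b
4) 3970.588ms=9b +1323.529ms=3b
Σ=12b of 12 (136bpm 6/8) — PASS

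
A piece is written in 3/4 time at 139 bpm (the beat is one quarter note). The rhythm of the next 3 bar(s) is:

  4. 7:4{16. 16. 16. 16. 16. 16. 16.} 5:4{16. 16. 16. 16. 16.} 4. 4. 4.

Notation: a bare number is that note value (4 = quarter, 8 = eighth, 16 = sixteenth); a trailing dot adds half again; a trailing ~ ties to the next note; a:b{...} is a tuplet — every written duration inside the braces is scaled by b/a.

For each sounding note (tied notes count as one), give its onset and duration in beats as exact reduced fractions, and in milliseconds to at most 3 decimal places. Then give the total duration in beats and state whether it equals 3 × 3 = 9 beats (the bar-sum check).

1) 0.0ms=0b +647.482ms=3/2b
2) 647.482ms=3/2b +92.497ms=3/14b
3) 739.979ms=12/7b +92.497ms=3/14b
4) 832.477ms=27/14b +92.497ms=3/14b
5) 924.974ms=15/7b +92.497ms=3/14b
6) 1017.472ms=33/14b +92.497ms=3/14b
7) 1109.969ms=18/7b +92.497ms=3/14b
8) 1202.467ms=39/14b +92.497ms=3/14b
9) 1294.964ms=3b +129.496ms=3/10b
10) 1424.46ms=33/10b +129.496ms=3/10b
11) 1553.957ms=18/5b +129.496ms=3/10b
12) 1683.453ms=39/10b +129.496ms=3/10b
13) 1812.95ms=21/5b +129.496ms=3/10b
14) 1942.446ms=9/2b +647.482ms=3/2b
15) 2589.928ms=6b +647.482ms=3/2b
16) 3237.41ms=15/2b +647.482ms=3/2b
Σ=9b of 9 (139bpm 3/4) — PASS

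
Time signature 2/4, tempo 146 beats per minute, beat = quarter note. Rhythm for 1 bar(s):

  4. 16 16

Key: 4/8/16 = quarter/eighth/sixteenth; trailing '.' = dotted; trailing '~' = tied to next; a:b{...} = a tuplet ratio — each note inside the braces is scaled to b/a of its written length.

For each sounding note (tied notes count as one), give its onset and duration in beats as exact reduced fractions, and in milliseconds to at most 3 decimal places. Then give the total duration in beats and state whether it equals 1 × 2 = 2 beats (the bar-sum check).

1) 0.0ms=0b +616.438ms=3/2b
2) 616.438ms=3/2b +102.74ms=1/4b
3) 719.178ms=7/4b +102.74ms=1/4b
Σ=2b of 2 (146bpm 2/4) — PASS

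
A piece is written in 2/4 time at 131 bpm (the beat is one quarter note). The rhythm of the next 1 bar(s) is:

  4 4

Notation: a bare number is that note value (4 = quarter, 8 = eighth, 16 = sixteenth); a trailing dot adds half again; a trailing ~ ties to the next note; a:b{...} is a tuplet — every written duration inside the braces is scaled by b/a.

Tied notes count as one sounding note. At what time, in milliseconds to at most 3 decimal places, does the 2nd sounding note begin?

1. 0.0ms @ 0 + 458.015ms (1)
2. 458.015ms @ 1 + 458.015ms (1)

note 2 onset = 1b = 458.015ms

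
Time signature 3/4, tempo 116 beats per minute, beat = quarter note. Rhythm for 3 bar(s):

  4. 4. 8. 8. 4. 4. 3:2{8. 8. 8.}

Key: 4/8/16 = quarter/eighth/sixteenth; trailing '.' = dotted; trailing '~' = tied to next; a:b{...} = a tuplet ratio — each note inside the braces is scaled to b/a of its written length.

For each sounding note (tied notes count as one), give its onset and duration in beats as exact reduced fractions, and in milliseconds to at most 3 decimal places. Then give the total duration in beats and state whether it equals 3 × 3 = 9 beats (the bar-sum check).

1) 0.0ms=0b +775.862ms=3/2b
2) 775.862ms=3/2b +775.862ms=3/2b
3) 1551.724ms=3b +387.931ms=3/4b
4) 1939.655ms=15/4b +387.931ms=3/4b
5) 2327.586ms=9/2b +775.862ms=3/2b
6) 3103.448ms=6b +775.862ms=3/2b
7) 3879.31ms=15/2b +258.621ms=1/2b
8) 4137.931ms=8b +258.621ms=1/2b
9) 4396.552ms=17/2b +258.621ms=1/2b
Σ=9b of 9 (116bpm 3/4) — PASS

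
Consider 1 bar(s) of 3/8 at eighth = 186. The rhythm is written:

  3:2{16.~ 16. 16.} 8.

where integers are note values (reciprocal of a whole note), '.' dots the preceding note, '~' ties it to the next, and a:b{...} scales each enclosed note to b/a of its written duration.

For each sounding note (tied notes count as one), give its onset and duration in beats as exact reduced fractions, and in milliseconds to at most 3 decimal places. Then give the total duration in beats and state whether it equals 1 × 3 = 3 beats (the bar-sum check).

1) 0.0ms=0b +322.581ms=1b
2) 322.581ms=1b +161.29ms=1/2b
3) 483.871ms=3/2b +483.871ms=3/2b
Σ=3b of 3 (186bpm 3/8) — PASS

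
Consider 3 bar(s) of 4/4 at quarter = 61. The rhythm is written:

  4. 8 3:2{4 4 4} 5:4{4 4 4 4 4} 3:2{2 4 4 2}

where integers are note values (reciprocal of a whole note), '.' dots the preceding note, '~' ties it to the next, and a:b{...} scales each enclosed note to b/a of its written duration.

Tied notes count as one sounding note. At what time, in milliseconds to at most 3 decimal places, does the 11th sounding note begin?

1. 0.0ms @ 0 + 1475.41ms (3/2)
2. 1475.41ms @ 3/2 + 491.803ms (1/2)
3. 1967.213ms @ 2 + 655.738ms (2/3)
4. 2622.951ms @ 8/3 + 655.738ms (2/3)
5. 3278.689ms @ 10/3 + 655.738ms (2/3)
6. 3934.426ms @ 4 + 786.885ms (4/5)
7. 4721.311ms @ 24/5 + 786.885ms (4/5)
8. 5508.197ms @ 28/5 + 786.885ms (4/5)
9. 6295.082ms @ 32/5 + 786.885ms (4/5)
10. 7081.967ms @ 36/5 + 786.885ms (4/5)
11. 7868.852ms @ 8 + 1311.475ms (4/3)
12. 9180.328ms @ 28/3 + 655.738ms (2/3)
13. 9836.066ms @ 10 + 655.738ms (2/3)
14. 10491.803ms @ 32/3 + 1311.475ms (4/3)

note 11 onset = 8b = 7868.852ms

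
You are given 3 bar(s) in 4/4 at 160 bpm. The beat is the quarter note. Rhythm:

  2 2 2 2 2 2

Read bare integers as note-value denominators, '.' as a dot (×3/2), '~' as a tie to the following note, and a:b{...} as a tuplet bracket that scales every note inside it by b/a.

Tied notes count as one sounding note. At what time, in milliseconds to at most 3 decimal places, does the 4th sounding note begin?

1. 0.0ms @ 0 + 750.0ms (2)
2. 750.0ms @ 2 + 750.0ms (2)
3. 1500.0ms @ 4 + 750.0ms (2)
4. 2250.0ms @ 6 + 750.0ms (2)
5. 3000.0ms @ 8 + 750.0ms (2)
6. 3750.0ms @ 10 + 750.0ms (2)

note 4 onset = 6b = 2250.0ms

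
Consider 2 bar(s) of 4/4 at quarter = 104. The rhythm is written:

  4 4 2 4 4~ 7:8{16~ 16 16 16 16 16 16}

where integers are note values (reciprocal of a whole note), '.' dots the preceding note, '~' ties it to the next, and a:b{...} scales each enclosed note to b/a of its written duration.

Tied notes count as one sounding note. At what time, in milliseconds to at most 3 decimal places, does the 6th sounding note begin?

1. 0.0ms @ 0 + 576.923ms (1)
2. 576.923ms @ 1 + 576.923ms (1)
3. 1153.846ms @ 2 + 1153.846ms (2)
4. 2307.692ms @ 4 + 576.923ms (1)
5. 2884.615ms @ 5 + 906.593ms (11/7)
6. 3791.209ms @ 46/7 + 164.835ms (2/7)
7. 3956.044ms @ 48/7 + 164.835ms (2/7)
8. 4120.879ms @ 50/7 + 164.835ms (2/7)
9. 4285.714ms @ 52/7 + 164.835ms (2/7)
10. 4450.549ms @ 54/7 + 164.835ms (2/7)

note 6 onset = 46/7b = 3791.209ms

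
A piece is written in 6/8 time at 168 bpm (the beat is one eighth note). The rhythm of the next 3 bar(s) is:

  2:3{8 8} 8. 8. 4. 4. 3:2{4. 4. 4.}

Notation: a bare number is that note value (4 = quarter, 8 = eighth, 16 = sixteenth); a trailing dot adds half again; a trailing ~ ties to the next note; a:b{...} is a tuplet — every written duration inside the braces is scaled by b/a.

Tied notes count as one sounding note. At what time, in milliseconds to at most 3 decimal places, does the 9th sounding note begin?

note 9 onset = 16b = 5714.286ms

1. 0.0ms @ 0 + 535.714ms (3/2)
2. 535.714ms @ 3/2 + 535.714ms (3/2)
3. 1071.429ms @ 3 + 535.714ms (3/2)
4. 1607.143ms @ 9/2 + 535.714ms (3/2)
5. 2142.857ms @ 6 + 1071.429ms (3)
6. 3214.286ms @ 9 + 1071.429ms (3)
7. 4285.714ms @ 12 + 714.286ms (2)
8. 5000.0ms @ 14 + 714.286ms (2)
9. 5714.286ms @ 16 + 714.286ms (2)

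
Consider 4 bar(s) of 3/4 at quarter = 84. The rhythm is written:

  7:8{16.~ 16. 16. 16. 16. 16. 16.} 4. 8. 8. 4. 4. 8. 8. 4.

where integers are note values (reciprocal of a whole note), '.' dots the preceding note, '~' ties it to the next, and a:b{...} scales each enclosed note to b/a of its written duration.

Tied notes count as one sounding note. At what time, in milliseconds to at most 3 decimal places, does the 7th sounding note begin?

1. 0.0ms @ 0 + 612.245ms (6/7)
2. 612.245ms @ 6/7 + 306.122ms (3/7)
3. 918.367ms @ 9/7 + 306.122ms (3/7)
4. 1224.49ms @ 12/7 + 306.122ms (3/7)
5. 1530.612ms @ 15/7 + 306.122ms (3/7)
6. 1836.735ms @ 18/7 + 306.122ms (3/7)
7. 2142.857ms @ 3 + 1071.429ms (3/2)
8. 3214.286ms @ 9/2 + 535.714ms (3/4)
9. 3750.0ms @ 21/4 + 535.714ms (3/4)
10. 4285.714ms @ 6 + 1071.429ms (3/2)
11. 5357.143ms @ 15/2 + 1071.429ms (3/2)
12. 6428.571ms @ 9 + 535.714ms (3/4)
13. 6964.286ms @ 39/4 + 535.714ms (3/4)
14. 7500.0ms @ 21/2 + 1071.429ms (3/2)

note 7 onset = 3b = 2142.857ms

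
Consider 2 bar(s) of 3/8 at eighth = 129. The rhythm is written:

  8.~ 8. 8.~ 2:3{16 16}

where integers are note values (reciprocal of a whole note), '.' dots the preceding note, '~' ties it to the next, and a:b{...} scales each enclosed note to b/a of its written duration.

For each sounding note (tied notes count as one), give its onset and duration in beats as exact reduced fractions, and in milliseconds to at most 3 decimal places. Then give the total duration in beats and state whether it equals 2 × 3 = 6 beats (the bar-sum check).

1) 0.0ms=0b +1395.349ms=3b
2) 1395.349ms=3b +1046.512ms=9/4b
3) 2441.86ms=21/4b +348.837ms=3/4b
Σ=6b of 6 (129bpm 3/8) — PASS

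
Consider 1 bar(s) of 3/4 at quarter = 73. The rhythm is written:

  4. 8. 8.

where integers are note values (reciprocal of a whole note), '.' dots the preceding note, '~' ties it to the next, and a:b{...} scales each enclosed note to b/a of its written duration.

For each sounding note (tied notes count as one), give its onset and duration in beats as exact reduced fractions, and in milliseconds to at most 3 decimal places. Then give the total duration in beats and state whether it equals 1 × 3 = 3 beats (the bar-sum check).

1) 0.0ms=0b +1232.877ms=3/2b
2) 1232.877ms=3/2b +616.438ms=3/4b
3) 1849.315ms=9/4b +616.438ms=3/4b
Σ=3b of 3 (73bpm 3/4) — PASS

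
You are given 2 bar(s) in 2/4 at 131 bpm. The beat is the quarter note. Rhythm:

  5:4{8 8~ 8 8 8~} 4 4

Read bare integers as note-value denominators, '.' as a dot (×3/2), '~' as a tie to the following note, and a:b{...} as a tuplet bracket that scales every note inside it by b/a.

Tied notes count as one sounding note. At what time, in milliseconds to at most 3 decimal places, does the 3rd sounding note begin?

1. 0.0ms @ 0 + 183.206ms (2/5)
2. 183.206ms @ 2/5 + 366.412ms (4/5)
3. 549.618ms @ 6/5 + 183.206ms (2/5)
4. 732.824ms @ 8/5 + 641.221ms (7/5)
5. 1374.046ms @ 3 + 458.015ms (1)

note 3 onset = 6/5b = 549.618ms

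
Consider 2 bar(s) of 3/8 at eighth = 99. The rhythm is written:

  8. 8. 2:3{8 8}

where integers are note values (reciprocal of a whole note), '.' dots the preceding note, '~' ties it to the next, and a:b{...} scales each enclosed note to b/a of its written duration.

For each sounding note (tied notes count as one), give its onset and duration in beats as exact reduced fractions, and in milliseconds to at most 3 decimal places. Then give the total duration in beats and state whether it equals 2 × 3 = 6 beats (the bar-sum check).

1) 0.0ms=0b +909.091ms=3/2b
2) 909.091ms=3/2b +909.091ms=3/2b
3) 1818.182ms=3b +909.091ms=3/2b
4) 2727.273ms=9/2b +909.091ms=3/2b
Σ=6b of 6 (99bpm 3/8) — PASS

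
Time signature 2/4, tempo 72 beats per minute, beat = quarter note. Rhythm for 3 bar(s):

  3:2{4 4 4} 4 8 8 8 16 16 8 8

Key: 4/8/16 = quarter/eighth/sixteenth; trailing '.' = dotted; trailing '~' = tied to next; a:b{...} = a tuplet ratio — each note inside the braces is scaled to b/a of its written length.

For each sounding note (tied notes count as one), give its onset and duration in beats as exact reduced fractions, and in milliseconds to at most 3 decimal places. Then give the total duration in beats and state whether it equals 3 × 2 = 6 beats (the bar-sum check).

1) 0.0ms=0b +555.556ms=2/3b
2) 555.556ms=2/3b +555.556ms=2/3b
3) 1111.111ms=4/3b +555.556ms=2/3b
4) 1666.667ms=2b +833.333ms=1b
5) 2500.0ms=3b +416.667ms=1/2b
6) 2916.667ms=7/2b +416.667ms=1/2b
7) 3333.333ms=4b +416.667ms=1/2b
8) 3750.0ms=9/2b +208.333ms=1/4b
9) 3958.333ms=19/4b +208.333ms=1/4b
10) 4166.667ms=5b +416.667ms=1/2b
11) 4583.333ms=11/2b +416.667ms=1/2b
Σ=6b of 6 (72bpm 2/4) — PASS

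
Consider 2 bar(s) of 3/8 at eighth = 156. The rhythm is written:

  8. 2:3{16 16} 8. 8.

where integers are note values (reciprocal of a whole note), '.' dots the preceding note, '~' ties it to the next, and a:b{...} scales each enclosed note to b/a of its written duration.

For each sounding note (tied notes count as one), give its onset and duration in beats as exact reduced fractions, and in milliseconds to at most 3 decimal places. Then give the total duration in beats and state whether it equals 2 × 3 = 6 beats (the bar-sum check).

1) 0.0ms=0b +576.923ms=3/2b
2) 576.923ms=3/2b +288.462ms=3/4b
3) 865.385ms=9/4b +288.462ms=3/4b
4) 1153.846ms=3b +576.923ms=3/2b
5) 1730.769ms=9/2b +576.923ms=3/2b
Σ=6b of 6 (156bpm 3/8) — PASS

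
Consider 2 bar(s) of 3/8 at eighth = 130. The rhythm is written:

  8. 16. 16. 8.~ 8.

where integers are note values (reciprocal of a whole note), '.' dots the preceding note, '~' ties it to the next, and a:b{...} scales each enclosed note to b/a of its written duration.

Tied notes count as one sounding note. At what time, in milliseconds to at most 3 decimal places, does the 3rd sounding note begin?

note 3 onset = 9/4b = 1038.462ms

1. 0.0ms @ 0 + 692.308ms (3/2)
2. 692.308ms @ 3/2 + 346.154ms (3/4)
3. 1038.462ms @ 9/4 + 346.154ms (3/4)
4. 1384.615ms @ 3 + 1384.615ms (3)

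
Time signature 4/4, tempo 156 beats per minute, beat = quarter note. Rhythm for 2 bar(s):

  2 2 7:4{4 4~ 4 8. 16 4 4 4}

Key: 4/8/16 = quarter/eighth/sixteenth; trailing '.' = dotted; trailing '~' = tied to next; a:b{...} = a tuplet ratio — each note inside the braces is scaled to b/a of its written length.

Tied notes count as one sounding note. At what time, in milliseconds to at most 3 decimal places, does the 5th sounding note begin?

1. 0.0ms @ 0 + 769.231ms (2)
2. 769.231ms @ 2 + 769.231ms (2)
3. 1538.462ms @ 4 + 219.78ms (4/7)
4. 1758.242ms @ 32/7 + 439.56ms (8/7)
5. 2197.802ms @ 40/7 + 164.835ms (3/7)
6. 2362.637ms @ 43/7 + 54.945ms (1/7)
7. 2417.582ms @ 44/7 + 219.78ms (4/7)
8. 2637.363ms @ 48/7 + 219.78ms (4/7)
9. 2857.143ms @ 52/7 + 219.78ms (4/7)

note 5 onset = 40/7b = 2197.802ms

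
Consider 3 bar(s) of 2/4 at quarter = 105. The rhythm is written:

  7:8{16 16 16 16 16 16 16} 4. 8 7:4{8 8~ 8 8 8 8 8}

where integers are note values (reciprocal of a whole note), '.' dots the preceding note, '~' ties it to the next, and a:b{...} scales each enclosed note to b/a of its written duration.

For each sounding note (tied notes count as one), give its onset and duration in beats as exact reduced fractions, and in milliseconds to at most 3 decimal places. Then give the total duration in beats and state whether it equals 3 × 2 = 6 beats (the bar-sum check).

1) 0.0ms=0b +163.265ms=2/7b
2) 163.265ms=2/7b +163.265ms=2/7b
3) 326.531ms=4/7b +163.265ms=2/7b
4) 489.796ms=6/7b +163.265ms=2/7b
5) 653.061ms=8/7b +163.265ms=2/7b
6) 816.327ms=10/7b +163.265ms=2/7b
7) 979.592ms=12/7b +163.265ms=2/7b
8) 1142.857ms=2b +857.143ms=3/2b
9) 2000.0ms=7/2b +285.714ms=1/2b
10) 2285.714ms=4b +163.265ms=2/7b
11) 2448.98ms=30/7b +326.531ms=4/7b
12) 2775.51ms=34/7b +163.265ms=2/7b
13) 2938.776ms=36/7b +163.265ms=2/7b
14) 3102.041ms=38/7b +163.265ms=2/7b
15) 3265.306ms=40/7b +163.265ms=2/7b
Σ=6b of 6 (105bpm 2/4) — PASS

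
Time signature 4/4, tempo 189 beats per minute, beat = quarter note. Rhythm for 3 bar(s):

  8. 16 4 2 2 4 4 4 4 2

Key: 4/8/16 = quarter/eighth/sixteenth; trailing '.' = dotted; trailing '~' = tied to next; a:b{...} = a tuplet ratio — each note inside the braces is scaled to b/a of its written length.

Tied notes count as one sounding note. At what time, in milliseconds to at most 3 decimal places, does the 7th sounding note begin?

1. 0.0ms @ 0 + 238.095ms (3/4)
2. 238.095ms @ 3/4 + 79.365ms (1/4)
3. 317.46ms @ 1 + 317.46ms (1)
4. 634.921ms @ 2 + 634.921ms (2)
5. 1269.841ms @ 4 + 634.921ms (2)
6. 1904.762ms @ 6 + 317.46ms (1)
7. 2222.222ms @ 7 + 317.46ms (1)
8. 2539.683ms @ 8 + 317.46ms (1)
9. 2857.143ms @ 9 + 317.46ms (1)
10. 3174.603ms @ 10 + 634.921ms (2)

note 7 onset = 7b = 2222.222ms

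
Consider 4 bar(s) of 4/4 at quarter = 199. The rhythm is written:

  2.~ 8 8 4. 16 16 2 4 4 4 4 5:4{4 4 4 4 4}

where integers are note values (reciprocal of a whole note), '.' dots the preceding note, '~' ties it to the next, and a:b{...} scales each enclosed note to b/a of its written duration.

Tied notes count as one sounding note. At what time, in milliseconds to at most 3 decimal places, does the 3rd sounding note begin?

1. 0.0ms @ 0 + 1055.276ms (7/2)
2. 1055.276ms @ 7/2 + 150.754ms (1/2)
3. 1206.03ms @ 4 + 452.261ms (3/2)
4. 1658.291ms @ 11/2 + 75.377ms (1/4)
5. 1733.668ms @ 23/4 + 75.377ms (1/4)
6. 1809.045ms @ 6 + 603.015ms (2)
7. 2412.06ms @ 8 + 301.508ms (1)
8. 2713.568ms @ 9 + 301.508ms (1)
9. 3015.075ms @ 10 + 301.508ms (1)
10. 3316.583ms @ 11 + 301.508ms (1)
11. 3618.09ms @ 12 + 241.206ms (4/5)
12. 3859.296ms @ 64/5 + 241.206ms (4/5)
13. 4100.503ms @ 68/5 + 241.206ms (4/5)
14. 4341.709ms @ 72/5 + 241.206ms (4/5)
15. 4582.915ms @ 76/5 + 241.206ms (4/5)

note 3 onset = 4b = 1206.03ms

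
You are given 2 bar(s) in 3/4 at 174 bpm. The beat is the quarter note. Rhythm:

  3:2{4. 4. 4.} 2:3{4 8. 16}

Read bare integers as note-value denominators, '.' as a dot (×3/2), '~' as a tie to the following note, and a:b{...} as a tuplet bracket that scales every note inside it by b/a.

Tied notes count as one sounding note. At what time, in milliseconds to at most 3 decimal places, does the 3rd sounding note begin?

note 3 onset = 2b = 689.655ms

1. 0.0ms @ 0 + 344.828ms (1)
2. 344.828ms @ 1 + 344.828ms (1)
3. 689.655ms @ 2 + 344.828ms (1)
4. 1034.483ms @ 3 + 517.241ms (3/2)
5. 1551.724ms @ 9/2 + 387.931ms (9/8)
6. 1939.655ms @ 45/8 + 129.31ms (3/8)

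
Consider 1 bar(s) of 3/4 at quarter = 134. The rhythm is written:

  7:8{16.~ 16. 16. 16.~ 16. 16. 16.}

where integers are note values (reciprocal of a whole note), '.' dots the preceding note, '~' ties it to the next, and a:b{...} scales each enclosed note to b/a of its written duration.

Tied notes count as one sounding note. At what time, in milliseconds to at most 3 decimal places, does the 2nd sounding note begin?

note 2 onset = 6/7b = 383.795ms

1. 0.0ms @ 0 + 383.795ms (6/7)
2. 383.795ms @ 6/7 + 191.898ms (3/7)
3. 575.693ms @ 9/7 + 383.795ms (6/7)
4. 959.488ms @ 15/7 + 191.898ms (3/7)
5. 1151.386ms @ 18/7 + 191.898ms (3/7)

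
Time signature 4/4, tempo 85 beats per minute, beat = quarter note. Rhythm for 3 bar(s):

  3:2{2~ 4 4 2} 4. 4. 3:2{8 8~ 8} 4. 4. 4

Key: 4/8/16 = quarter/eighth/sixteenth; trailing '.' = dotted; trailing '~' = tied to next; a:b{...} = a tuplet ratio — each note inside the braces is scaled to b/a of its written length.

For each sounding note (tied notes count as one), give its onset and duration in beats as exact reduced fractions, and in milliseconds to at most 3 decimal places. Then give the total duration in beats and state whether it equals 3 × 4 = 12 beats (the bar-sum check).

1) 0.0ms=0b +1411.765ms=2b
2) 1411.765ms=2b +470.588ms=2/3b
3) 1882.353ms=8/3b +941.176ms=4/3b
4) 2823.529ms=4b +1058.824ms=3/2b
5) 3882.353ms=11/2b +1058.824ms=3/2b
6) 4941.176ms=7b +235.294ms=1/3b
7) 5176.471ms=22/3b +470.588ms=2/3b
8) 5647.059ms=8b +1058.824ms=3/2b
9) 6705.882ms=19/2b +1058.824ms=3/2b
10) 7764.706ms=11b +705.882ms=1b
Σ=12b of 12 (85bpm 4/4) — PASS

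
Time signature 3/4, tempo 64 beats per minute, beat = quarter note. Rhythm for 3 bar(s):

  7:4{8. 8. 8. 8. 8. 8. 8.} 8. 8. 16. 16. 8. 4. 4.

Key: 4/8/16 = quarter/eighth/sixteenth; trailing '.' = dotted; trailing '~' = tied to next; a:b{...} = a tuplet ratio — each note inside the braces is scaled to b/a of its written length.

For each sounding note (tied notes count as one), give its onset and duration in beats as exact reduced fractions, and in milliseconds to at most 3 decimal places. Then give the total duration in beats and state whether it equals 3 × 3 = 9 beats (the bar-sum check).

1) 0.0ms=0b +401.786ms=3/7b
2) 401.786ms=3/7b +401.786ms=3/7b
3) 803.571ms=6/7b +401.786ms=3/7b
4) 1205.357ms=9/7b +401.786ms=3/7b
5) 1607.143ms=12/7b +401.786ms=3/7b
6) 2008.929ms=15/7b +401.786ms=3/7b
7) 2410.714ms=18/7b +401.786ms=3/7b
8) 2812.5ms=3b +703.125ms=3/4b
9) 3515.625ms=15/4b +703.125ms=3/4b
10) 4218.75ms=9/2b +351.562ms=3/8b
11) 4570.312ms=39/8b +351.562ms=3/8b
12) 4921.875ms=21/4b +703.125ms=3/4b
13) 5625.0ms=6b +1406.25ms=3/2b
14) 7031.25ms=15/2b +1406.25ms=3/2b
Σ=9b of 9 (64bpm 3/4) — PASS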